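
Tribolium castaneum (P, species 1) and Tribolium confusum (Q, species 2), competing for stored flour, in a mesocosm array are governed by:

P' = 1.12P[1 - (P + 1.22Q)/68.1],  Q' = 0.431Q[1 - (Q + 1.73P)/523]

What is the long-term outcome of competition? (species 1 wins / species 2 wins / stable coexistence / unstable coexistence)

Compare the nullcline intercepts: K1/α12 = 68.1/1.22 = 55.8 < K2 = 523; K2/α21 = 523/1.73 = 302 > K1 = 68.1.
Since the inequalities point opposite ways, species 2 can invade but species 1 cannot.

species 2 excludes species 1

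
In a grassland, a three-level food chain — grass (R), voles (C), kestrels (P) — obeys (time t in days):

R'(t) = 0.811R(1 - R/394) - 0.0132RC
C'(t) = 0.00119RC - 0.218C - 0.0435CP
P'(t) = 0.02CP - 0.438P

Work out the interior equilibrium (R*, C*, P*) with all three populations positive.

From dP/dt = 0: 0.02C* = 0.438, so C* = 21.9.
From dR/dt = 0: 0.811(1 - R*/394) = 0.0132·21.9, giving R* = 394·(1 - 0.356) = 254.
From dC/dt = 0: 0.00119·254 - 0.218 = 0.0435P*, so P* = 0.0837/0.0435 = 1.92.

R* ≈ 254, C* ≈ 21.9, P* ≈ 1.92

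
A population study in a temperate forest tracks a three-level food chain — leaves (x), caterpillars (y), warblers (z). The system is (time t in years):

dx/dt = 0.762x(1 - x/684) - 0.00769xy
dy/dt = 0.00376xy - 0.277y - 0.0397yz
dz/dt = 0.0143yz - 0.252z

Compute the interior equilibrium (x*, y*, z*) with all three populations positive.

From dz/dt = 0: 0.0143y* = 0.252, so y* = 17.6.
From dx/dt = 0: 0.762(1 - x*/684) = 0.00769·17.6, giving x* = 684·(1 - 0.178) = 562.
From dy/dt = 0: 0.00376·562 - 0.277 = 0.0397z*, so z* = 1.84/0.0397 = 46.3.

x* ≈ 562, y* ≈ 17.6, z* ≈ 46.3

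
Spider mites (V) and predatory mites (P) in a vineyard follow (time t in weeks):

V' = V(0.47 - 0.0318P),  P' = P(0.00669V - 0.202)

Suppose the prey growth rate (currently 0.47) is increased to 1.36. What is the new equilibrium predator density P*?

At the interior fixed point, setting dV/dt = 0 with V > 0 fixes P* = (prey growth rate)/(VP coefficient) — independent of the other coefficients.
With the change, P* = 1.36/0.0318 = 42.8; it rises from 14.8.

P* ≈ 42.8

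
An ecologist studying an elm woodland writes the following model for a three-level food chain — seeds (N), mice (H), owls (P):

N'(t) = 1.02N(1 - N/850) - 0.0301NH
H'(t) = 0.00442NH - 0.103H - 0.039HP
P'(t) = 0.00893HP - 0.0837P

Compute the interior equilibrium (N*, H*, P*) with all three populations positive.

From dP/dt = 0: 0.00893H* = 0.0837, so H* = 9.37.
From dN/dt = 0: 1.02(1 - N*/850) = 0.0301·9.37, giving N* = 850·(1 - 0.277) = 615.
From dH/dt = 0: 0.00442·615 - 0.103 = 0.039P*, so P* = 2.61/0.039 = 67.

N* ≈ 615, H* ≈ 9.37, P* ≈ 67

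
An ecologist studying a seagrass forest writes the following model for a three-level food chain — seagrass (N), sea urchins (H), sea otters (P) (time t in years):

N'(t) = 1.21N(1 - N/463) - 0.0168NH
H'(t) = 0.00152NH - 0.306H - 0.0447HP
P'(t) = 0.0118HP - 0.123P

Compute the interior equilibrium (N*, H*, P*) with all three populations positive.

N* ≈ 396, H* ≈ 10.4, P* ≈ 6.62

From dP/dt = 0: 0.0118H* = 0.123, so H* = 10.4.
From dN/dt = 0: 1.21(1 - N*/463) = 0.0168·10.4, giving N* = 463·(1 - 0.145) = 396.
From dH/dt = 0: 0.00152·396 - 0.306 = 0.0447P*, so P* = 0.296/0.0447 = 6.62.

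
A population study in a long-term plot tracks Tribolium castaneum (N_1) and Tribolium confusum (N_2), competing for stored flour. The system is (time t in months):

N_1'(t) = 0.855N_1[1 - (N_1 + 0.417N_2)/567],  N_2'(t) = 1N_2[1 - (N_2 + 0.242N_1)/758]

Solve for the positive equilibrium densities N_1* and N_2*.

N_1* ≈ 279, N_2* ≈ 690

Setting both brackets to zero gives the nullclines N_1 + 0.417N_2 = 567 and 0.242N_1 + N_2 = 758.
Substituting N_2 = 758 - 0.242N_1 into the first: N_1(1 - 0.417·0.242) = 567 - 0.417·758.
So N_1* = 251/0.899 = 279, and then N_2* = 758 - 0.242·279 = 690.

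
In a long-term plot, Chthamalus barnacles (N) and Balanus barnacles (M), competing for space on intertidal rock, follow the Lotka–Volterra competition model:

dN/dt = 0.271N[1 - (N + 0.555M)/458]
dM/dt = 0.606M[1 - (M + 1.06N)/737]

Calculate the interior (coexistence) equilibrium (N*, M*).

Setting both brackets to zero gives the nullclines N + 0.555M = 458 and 1.06N + M = 737.
Substituting M = 737 - 1.06N into the first: N(1 - 0.555·1.06) = 458 - 0.555·737.
So N* = 49/0.412 = 119, and then M* = 737 - 1.06·119 = 611.

N* ≈ 119, M* ≈ 611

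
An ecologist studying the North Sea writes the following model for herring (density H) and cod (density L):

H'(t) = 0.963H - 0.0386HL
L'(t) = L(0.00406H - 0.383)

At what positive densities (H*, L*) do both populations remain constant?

Set dL/dt = 0 with L > 0: 0.00406H - 0.383 = 0, so H* = 0.383/0.00406 = 94.3.
Set dH/dt = 0 with H > 0: 0.963 - 0.0386L = 0, so L* = 0.963/0.0386 = 24.9.

H* ≈ 94.3, L* ≈ 24.9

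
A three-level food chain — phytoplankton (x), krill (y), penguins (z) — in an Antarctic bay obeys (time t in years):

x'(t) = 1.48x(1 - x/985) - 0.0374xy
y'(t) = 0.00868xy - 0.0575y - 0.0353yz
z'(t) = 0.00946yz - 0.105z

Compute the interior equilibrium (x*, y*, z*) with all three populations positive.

x* ≈ 709, y* ≈ 11.1, z* ≈ 173

From dz/dt = 0: 0.00946y* = 0.105, so y* = 11.1.
From dx/dt = 0: 1.48(1 - x*/985) = 0.0374·11.1, giving x* = 985·(1 - 0.28) = 709.
From dy/dt = 0: 0.00868·709 - 0.0575 = 0.0353z*, so z* = 6.09/0.0353 = 173.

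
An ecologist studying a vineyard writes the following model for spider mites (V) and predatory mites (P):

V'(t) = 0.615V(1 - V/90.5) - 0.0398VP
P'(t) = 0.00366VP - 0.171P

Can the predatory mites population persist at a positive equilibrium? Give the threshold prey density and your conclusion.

The predator equation gives dP/dt > 0 only when V > 0.171/0.00366 = 46.7.
Without the predator, V → K = 90.5. Since 90.5 > 46.7, the predator can invade and persist.

Threshold V = 46.7; K > 46.7, so yes, the predator persists.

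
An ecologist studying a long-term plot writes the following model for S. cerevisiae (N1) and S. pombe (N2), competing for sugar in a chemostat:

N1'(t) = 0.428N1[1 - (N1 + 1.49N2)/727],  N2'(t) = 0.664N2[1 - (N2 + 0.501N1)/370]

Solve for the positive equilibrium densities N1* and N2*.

N1* ≈ 693, N2* ≈ 22.8

Setting both brackets to zero gives the nullclines N1 + 1.49N2 = 727 and 0.501N1 + N2 = 370.
Substituting N2 = 370 - 0.501N1 into the first: N1(1 - 1.49·0.501) = 727 - 1.49·370.
So N1* = 176/0.254 = 693, and then N2* = 370 - 0.501·693 = 22.8.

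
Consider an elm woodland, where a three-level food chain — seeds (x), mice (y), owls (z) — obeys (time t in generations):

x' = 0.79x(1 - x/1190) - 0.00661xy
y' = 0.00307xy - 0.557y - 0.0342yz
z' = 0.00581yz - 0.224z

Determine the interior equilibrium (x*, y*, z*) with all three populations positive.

x* ≈ 806, y* ≈ 38.6, z* ≈ 56.1

From dz/dt = 0: 0.00581y* = 0.224, so y* = 38.6.
From dx/dt = 0: 0.79(1 - x*/1190) = 0.00661·38.6, giving x* = 1190·(1 - 0.323) = 806.
From dy/dt = 0: 0.00307·806 - 0.557 = 0.0342z*, so z* = 1.92/0.0342 = 56.1.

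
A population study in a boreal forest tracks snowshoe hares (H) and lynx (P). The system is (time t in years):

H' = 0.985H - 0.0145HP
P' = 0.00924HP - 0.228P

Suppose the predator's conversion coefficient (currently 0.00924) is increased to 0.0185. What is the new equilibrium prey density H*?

At the interior fixed point, setting dP/dt = 0 with P > 0 fixes H* = (predator death rate)/(HP coefficient) — independent of the other coefficients.
With the change, H* = 0.228/0.0185 = 12.3; it falls from 24.7.

H* ≈ 12.3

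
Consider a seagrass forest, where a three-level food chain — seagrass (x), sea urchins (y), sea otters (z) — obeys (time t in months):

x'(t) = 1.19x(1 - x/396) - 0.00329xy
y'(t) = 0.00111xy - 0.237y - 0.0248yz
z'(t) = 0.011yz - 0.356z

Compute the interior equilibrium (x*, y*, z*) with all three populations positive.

x* ≈ 361, y* ≈ 32.4, z* ≈ 6.58

From dz/dt = 0: 0.011y* = 0.356, so y* = 32.4.
From dx/dt = 0: 1.19(1 - x*/396) = 0.00329·32.4, giving x* = 396·(1 - 0.0895) = 361.
From dy/dt = 0: 0.00111·361 - 0.237 = 0.0248z*, so z* = 0.163/0.0248 = 6.58.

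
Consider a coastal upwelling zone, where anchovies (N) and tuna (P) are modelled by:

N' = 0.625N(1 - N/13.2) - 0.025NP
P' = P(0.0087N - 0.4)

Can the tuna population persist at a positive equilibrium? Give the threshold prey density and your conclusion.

The predator equation gives dP/dt > 0 only when N > 0.4/0.0087 = 46.
Without the predator, N → K = 13.2. Since 13.2 < 46, the predator cannot invade.

Threshold N = 46; K < 46, so no, the predator goes extinct.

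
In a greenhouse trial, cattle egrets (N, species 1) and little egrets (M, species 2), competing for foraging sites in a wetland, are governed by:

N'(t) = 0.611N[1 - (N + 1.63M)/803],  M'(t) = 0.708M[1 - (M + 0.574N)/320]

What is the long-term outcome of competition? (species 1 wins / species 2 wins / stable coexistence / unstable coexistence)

species 1 excludes species 2

Compare the nullcline intercepts: K1/α12 = 803/1.63 = 493 > K2 = 320; K2/α21 = 320/0.574 = 557 < K1 = 803.
Since the inequalities point opposite ways, species 1 can invade but species 2 cannot.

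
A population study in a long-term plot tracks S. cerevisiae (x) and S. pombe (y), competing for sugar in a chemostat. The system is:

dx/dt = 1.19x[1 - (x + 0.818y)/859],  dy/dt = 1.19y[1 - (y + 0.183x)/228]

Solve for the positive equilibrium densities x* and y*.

x* ≈ 791, y* ≈ 83.3

Setting both brackets to zero gives the nullclines x + 0.818y = 859 and 0.183x + y = 228.
Substituting y = 228 - 0.183x into the first: x(1 - 0.818·0.183) = 859 - 0.818·228.
So x* = 672/0.85 = 791, and then y* = 228 - 0.183·791 = 83.3.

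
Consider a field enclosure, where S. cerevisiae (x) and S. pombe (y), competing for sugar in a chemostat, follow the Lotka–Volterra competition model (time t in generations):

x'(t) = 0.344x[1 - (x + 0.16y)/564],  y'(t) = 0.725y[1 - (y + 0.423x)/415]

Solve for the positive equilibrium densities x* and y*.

Setting both brackets to zero gives the nullclines x + 0.16y = 564 and 0.423x + y = 415.
Substituting y = 415 - 0.423x into the first: x(1 - 0.16·0.423) = 564 - 0.16·415.
So x* = 498/0.932 = 534, and then y* = 415 - 0.423·534 = 189.

x* ≈ 534, y* ≈ 189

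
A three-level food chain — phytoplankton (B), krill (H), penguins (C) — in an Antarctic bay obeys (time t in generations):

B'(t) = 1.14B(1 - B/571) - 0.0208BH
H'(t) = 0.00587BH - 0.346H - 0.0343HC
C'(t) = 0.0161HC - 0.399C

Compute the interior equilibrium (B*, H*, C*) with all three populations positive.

B* ≈ 313, H* ≈ 24.8, C* ≈ 43.4

From dC/dt = 0: 0.0161H* = 0.399, so H* = 24.8.
From dB/dt = 0: 1.14(1 - B*/571) = 0.0208·24.8, giving B* = 571·(1 - 0.452) = 313.
From dH/dt = 0: 0.00587·313 - 0.346 = 0.0343C*, so C* = 1.49/0.0343 = 43.4.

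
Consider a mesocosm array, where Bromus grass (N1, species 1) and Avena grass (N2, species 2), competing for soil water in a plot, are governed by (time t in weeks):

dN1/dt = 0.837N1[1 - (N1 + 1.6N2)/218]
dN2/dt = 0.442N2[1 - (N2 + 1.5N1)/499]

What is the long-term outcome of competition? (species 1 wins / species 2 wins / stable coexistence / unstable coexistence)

Compare the nullcline intercepts: K1/α12 = 218/1.6 = 136 < K2 = 499; K2/α21 = 499/1.5 = 333 > K1 = 218.
Since the inequalities point opposite ways, species 2 can invade but species 1 cannot.

species 2 excludes species 1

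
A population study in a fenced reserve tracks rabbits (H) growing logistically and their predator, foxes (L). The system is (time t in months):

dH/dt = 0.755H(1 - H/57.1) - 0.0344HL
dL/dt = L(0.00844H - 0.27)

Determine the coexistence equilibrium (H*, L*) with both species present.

From dL/dt = 0 with L > 0: 0.00844H* = 0.27, so H* = 32.
Substitute into dH/dt = 0: 0.755(1 - 32/57.1) = 0.0344L*.
The bracket is 0.44, giving L* = 0.332/0.0344 = 9.65.

H* ≈ 32, L* ≈ 9.65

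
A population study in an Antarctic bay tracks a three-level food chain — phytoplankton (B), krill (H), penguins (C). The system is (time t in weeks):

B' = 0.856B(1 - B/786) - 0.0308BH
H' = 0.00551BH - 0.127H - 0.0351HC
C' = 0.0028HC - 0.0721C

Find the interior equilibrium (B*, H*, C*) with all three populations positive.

From dC/dt = 0: 0.0028H* = 0.0721, so H* = 25.8.
From dB/dt = 0: 0.856(1 - B*/786) = 0.0308·25.8, giving B* = 786·(1 - 0.927) = 57.8.
From dH/dt = 0: 0.00551·57.8 - 0.127 = 0.0351C*, so C* = 0.191/0.0351 = 5.45.

B* ≈ 57.8, H* ≈ 25.8, C* ≈ 5.45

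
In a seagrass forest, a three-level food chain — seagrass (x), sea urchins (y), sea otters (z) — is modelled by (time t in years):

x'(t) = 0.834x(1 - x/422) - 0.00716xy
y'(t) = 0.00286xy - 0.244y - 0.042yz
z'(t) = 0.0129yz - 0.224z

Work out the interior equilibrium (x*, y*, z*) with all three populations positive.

x* ≈ 359, y* ≈ 17.4, z* ≈ 18.6

From dz/dt = 0: 0.0129y* = 0.224, so y* = 17.4.
From dx/dt = 0: 0.834(1 - x*/422) = 0.00716·17.4, giving x* = 422·(1 - 0.149) = 359.
From dy/dt = 0: 0.00286·359 - 0.244 = 0.042z*, so z* = 0.783/0.042 = 18.6.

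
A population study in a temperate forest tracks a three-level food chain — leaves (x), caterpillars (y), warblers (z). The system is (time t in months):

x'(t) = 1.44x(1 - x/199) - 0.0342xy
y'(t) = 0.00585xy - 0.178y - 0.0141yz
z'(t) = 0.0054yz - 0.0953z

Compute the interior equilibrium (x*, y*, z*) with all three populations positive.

From dz/dt = 0: 0.0054y* = 0.0953, so y* = 17.6.
From dx/dt = 0: 1.44(1 - x*/199) = 0.0342·17.6, giving x* = 199·(1 - 0.419) = 116.
From dy/dt = 0: 0.00585·116 - 0.178 = 0.0141z*, so z* = 0.498/0.0141 = 35.3.

x* ≈ 116, y* ≈ 17.6, z* ≈ 35.3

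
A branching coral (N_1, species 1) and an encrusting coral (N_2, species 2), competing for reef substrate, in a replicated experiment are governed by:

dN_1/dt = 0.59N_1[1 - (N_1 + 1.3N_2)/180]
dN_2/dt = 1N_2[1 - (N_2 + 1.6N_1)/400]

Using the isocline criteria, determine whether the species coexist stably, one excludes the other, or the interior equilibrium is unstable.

Compare the nullcline intercepts: K1/α12 = 180/1.3 = 138 < K2 = 400; K2/α21 = 400/1.6 = 250 > K1 = 180.
Since the inequalities point opposite ways, species 2 can invade but species 1 cannot.

species 2 excludes species 1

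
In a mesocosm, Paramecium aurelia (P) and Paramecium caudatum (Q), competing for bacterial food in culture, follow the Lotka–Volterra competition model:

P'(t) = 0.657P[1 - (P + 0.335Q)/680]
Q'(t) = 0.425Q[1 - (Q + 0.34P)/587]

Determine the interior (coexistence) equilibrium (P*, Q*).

Setting both brackets to zero gives the nullclines P + 0.335Q = 680 and 0.34P + Q = 587.
Substituting Q = 587 - 0.34P into the first: P(1 - 0.335·0.34) = 680 - 0.335·587.
So P* = 483/0.886 = 545, and then Q* = 587 - 0.34·545 = 402.

P* ≈ 545, Q* ≈ 402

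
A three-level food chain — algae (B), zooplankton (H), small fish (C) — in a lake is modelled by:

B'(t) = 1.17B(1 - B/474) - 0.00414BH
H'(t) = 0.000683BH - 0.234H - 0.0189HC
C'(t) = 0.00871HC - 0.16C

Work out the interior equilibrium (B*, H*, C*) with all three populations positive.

From dC/dt = 0: 0.00871H* = 0.16, so H* = 18.4.
From dB/dt = 0: 1.17(1 - B*/474) = 0.00414·18.4, giving B* = 474·(1 - 0.065) = 443.
From dH/dt = 0: 0.000683·443 - 0.234 = 0.0189C*, so C* = 0.0687/0.0189 = 3.63.

B* ≈ 443, H* ≈ 18.4, C* ≈ 3.63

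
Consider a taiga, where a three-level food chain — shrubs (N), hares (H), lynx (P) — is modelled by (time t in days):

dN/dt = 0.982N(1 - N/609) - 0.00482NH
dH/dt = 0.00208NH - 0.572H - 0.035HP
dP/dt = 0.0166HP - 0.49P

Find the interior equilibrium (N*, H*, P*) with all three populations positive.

From dP/dt = 0: 0.0166H* = 0.49, so H* = 29.5.
From dN/dt = 0: 0.982(1 - N*/609) = 0.00482·29.5, giving N* = 609·(1 - 0.145) = 521.
From dH/dt = 0: 0.00208·521 - 0.572 = 0.035P*, so P* = 0.511/0.035 = 14.6.

N* ≈ 521, H* ≈ 29.5, P* ≈ 14.6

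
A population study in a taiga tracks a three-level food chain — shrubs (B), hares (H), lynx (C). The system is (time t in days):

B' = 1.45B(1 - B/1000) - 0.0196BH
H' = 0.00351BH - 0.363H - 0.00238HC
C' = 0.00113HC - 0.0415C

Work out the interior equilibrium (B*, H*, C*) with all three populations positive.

From dC/dt = 0: 0.00113H* = 0.0415, so H* = 36.7.
From dB/dt = 0: 1.45(1 - B*/1000) = 0.0196·36.7, giving B* = 1000·(1 - 0.496) = 504.
From dH/dt = 0: 0.00351·504 - 0.363 = 0.00238C*, so C* = 1.4/0.00238 = 590.

B* ≈ 504, H* ≈ 36.7, C* ≈ 590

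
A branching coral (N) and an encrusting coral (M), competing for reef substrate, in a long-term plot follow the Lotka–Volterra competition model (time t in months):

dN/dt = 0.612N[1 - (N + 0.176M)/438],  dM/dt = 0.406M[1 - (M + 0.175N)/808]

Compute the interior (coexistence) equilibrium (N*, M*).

N* ≈ 305, M* ≈ 755

Setting both brackets to zero gives the nullclines N + 0.176M = 438 and 0.175N + M = 808.
Substituting M = 808 - 0.175N into the first: N(1 - 0.176·0.175) = 438 - 0.176·808.
So N* = 296/0.969 = 305, and then M* = 808 - 0.175·305 = 755.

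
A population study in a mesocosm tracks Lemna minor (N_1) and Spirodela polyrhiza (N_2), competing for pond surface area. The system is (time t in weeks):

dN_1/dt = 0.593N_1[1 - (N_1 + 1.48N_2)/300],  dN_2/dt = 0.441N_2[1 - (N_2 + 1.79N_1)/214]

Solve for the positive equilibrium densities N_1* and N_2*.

Setting both brackets to zero gives the nullclines N_1 + 1.48N_2 = 300 and 1.79N_1 + N_2 = 214.
Substituting N_2 = 214 - 1.79N_1 into the first: N_1(1 - 1.48·1.79) = 300 - 1.48·214.
So N_1* = -16.7/-1.65 = 10.1, and then N_2* = 214 - 1.79·10.1 = 196.

N_1* ≈ 10.1, N_2* ≈ 196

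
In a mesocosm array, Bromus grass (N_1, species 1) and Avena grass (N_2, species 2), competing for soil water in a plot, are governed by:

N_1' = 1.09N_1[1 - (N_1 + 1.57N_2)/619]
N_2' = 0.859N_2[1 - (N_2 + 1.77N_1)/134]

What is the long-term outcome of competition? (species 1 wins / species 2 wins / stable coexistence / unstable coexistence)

Compare the nullcline intercepts: K1/α12 = 619/1.57 = 394 > K2 = 134; K2/α21 = 134/1.77 = 75.7 < K1 = 619.
Since the inequalities point opposite ways, species 1 can invade but species 2 cannot.

species 1 excludes species 2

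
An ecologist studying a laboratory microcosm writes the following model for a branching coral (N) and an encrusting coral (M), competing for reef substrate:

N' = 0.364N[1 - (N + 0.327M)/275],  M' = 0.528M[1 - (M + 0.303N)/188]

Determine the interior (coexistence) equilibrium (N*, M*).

N* ≈ 237, M* ≈ 116

Setting both brackets to zero gives the nullclines N + 0.327M = 275 and 0.303N + M = 188.
Substituting M = 188 - 0.303N into the first: N(1 - 0.327·0.303) = 275 - 0.327·188.
So N* = 214/0.901 = 237, and then M* = 188 - 0.303·237 = 116.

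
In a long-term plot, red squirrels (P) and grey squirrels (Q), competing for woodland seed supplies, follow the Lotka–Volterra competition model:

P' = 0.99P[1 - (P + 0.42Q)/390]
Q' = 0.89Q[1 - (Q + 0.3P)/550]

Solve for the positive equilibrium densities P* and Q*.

P* ≈ 182, Q* ≈ 495

Setting both brackets to zero gives the nullclines P + 0.42Q = 390 and 0.3P + Q = 550.
Substituting Q = 550 - 0.3P into the first: P(1 - 0.42·0.3) = 390 - 0.42·550.
So P* = 159/0.874 = 182, and then Q* = 550 - 0.3·182 = 495.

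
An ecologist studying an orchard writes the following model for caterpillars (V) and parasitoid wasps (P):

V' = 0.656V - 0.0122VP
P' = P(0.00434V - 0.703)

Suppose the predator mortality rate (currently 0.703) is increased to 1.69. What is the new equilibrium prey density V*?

At the interior fixed point, setting dP/dt = 0 with P > 0 fixes V* = (predator death rate)/(VP coefficient) — independent of the other coefficients.
With the change, V* = 1.69/0.00434 = 389; it rises from 162.

V* ≈ 389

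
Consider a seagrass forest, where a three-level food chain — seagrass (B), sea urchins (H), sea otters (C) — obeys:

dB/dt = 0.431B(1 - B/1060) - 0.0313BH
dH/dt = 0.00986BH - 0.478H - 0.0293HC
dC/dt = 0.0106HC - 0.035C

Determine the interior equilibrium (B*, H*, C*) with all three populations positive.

B* ≈ 806, H* ≈ 3.3, C* ≈ 255

From dC/dt = 0: 0.0106H* = 0.035, so H* = 3.3.
From dB/dt = 0: 0.431(1 - B*/1060) = 0.0313·3.3, giving B* = 1060·(1 - 0.24) = 806.
From dH/dt = 0: 0.00986·806 - 0.478 = 0.0293C*, so C* = 7.47/0.0293 = 255.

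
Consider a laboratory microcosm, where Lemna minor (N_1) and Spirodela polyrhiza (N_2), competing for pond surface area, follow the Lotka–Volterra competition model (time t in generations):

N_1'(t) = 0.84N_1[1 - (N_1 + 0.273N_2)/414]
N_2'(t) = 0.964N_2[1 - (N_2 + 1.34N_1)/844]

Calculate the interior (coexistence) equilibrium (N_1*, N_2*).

N_1* ≈ 289, N_2* ≈ 456

Setting both brackets to zero gives the nullclines N_1 + 0.273N_2 = 414 and 1.34N_1 + N_2 = 844.
Substituting N_2 = 844 - 1.34N_1 into the first: N_1(1 - 0.273·1.34) = 414 - 0.273·844.
So N_1* = 184/0.634 = 289, and then N_2* = 844 - 1.34·289 = 456.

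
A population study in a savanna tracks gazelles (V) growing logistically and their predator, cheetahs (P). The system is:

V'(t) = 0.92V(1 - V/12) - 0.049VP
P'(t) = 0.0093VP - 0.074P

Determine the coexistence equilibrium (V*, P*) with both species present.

From dP/dt = 0 with P > 0: 0.0093V* = 0.074, so V* = 7.96.
Substitute into dV/dt = 0: 0.92(1 - 7.96/12) = 0.049P*.
The bracket is 0.337, giving P* = 0.31/0.049 = 6.33.

V* ≈ 7.96, P* ≈ 6.33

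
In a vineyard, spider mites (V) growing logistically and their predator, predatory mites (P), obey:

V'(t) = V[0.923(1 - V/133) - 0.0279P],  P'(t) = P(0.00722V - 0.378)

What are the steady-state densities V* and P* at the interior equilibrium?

V* ≈ 52.4, P* ≈ 20.1

From dP/dt = 0 with P > 0: 0.00722V* = 0.378, so V* = 52.4.
Substitute into dV/dt = 0: 0.923(1 - 52.4/133) = 0.0279P*.
The bracket is 0.606, giving P* = 0.56/0.0279 = 20.1.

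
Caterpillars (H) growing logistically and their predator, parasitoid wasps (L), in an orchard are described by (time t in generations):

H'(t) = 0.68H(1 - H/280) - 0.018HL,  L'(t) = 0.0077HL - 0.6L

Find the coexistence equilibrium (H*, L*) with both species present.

From dL/dt = 0 with L > 0: 0.0077H* = 0.6, so H* = 77.9.
Substitute into dH/dt = 0: 0.68(1 - 77.9/280) = 0.018L*.
The bracket is 0.722, giving L* = 0.491/0.018 = 27.3.

H* ≈ 77.9, L* ≈ 27.3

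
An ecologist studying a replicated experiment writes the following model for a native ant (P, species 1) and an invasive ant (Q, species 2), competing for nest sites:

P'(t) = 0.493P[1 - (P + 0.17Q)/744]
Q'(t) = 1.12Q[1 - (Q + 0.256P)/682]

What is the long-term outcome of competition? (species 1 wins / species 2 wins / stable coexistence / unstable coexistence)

Compare the nullcline intercepts: K1/α12 = 744/0.17 = 4380 > K2 = 682; K2/α21 = 682/0.256 = 2660 > K1 = 744.
Since both inequalities hold, each species can invade when rare, so the interior equilibrium is stable.

stable coexistence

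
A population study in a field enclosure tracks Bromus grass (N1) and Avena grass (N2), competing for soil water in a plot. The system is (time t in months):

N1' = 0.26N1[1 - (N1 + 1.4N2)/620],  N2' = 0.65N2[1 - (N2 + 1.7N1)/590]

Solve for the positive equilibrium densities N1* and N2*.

N1* ≈ 149, N2* ≈ 336

Setting both brackets to zero gives the nullclines N1 + 1.4N2 = 620 and 1.7N1 + N2 = 590.
Substituting N2 = 590 - 1.7N1 into the first: N1(1 - 1.4·1.7) = 620 - 1.4·590.
So N1* = -206/-1.38 = 149, and then N2* = 590 - 1.7·149 = 336.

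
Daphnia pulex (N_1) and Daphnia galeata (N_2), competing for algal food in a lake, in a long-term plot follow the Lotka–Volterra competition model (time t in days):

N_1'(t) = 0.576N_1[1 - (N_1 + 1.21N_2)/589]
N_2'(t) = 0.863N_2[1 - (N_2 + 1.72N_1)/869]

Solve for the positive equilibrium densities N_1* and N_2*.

N_1* ≈ 428, N_2* ≈ 133

Setting both brackets to zero gives the nullclines N_1 + 1.21N_2 = 589 and 1.72N_1 + N_2 = 869.
Substituting N_2 = 869 - 1.72N_1 into the first: N_1(1 - 1.21·1.72) = 589 - 1.21·869.
So N_1* = -462/-1.08 = 428, and then N_2* = 869 - 1.72·428 = 133.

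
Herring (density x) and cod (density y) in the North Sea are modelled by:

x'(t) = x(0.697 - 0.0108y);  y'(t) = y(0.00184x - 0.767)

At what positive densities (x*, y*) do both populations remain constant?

Set dy/dt = 0 with y > 0: 0.00184x - 0.767 = 0, so x* = 0.767/0.00184 = 417.
Set dx/dt = 0 with x > 0: 0.697 - 0.0108y = 0, so y* = 0.697/0.0108 = 64.5.

x* ≈ 417, y* ≈ 64.5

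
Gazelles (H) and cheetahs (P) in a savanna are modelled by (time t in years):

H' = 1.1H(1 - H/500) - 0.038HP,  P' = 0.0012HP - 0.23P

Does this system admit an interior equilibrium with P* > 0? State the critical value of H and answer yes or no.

The predator equation gives dP/dt > 0 only when H > 0.23/0.0012 = 192.
Without the predator, H → K = 500. Since 500 > 192, the predator can invade and persist.

Threshold H = 192; K > 192, so yes, the predator persists.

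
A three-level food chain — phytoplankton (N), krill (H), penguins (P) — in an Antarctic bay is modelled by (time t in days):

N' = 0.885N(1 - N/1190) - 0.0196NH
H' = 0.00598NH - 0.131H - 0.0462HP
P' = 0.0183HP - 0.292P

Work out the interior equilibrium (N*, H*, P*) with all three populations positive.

From dP/dt = 0: 0.0183H* = 0.292, so H* = 16.
From dN/dt = 0: 0.885(1 - N*/1190) = 0.0196·16, giving N* = 1190·(1 - 0.353) = 769.
From dH/dt = 0: 0.00598·769 - 0.131 = 0.0462P*, so P* = 4.47/0.0462 = 96.8.

N* ≈ 769, H* ≈ 16, P* ≈ 96.8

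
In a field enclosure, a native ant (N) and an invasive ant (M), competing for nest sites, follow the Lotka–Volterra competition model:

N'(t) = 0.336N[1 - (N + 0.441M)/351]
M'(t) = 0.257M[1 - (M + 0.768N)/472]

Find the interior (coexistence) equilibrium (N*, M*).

Setting both brackets to zero gives the nullclines N + 0.441M = 351 and 0.768N + M = 472.
Substituting M = 472 - 0.768N into the first: N(1 - 0.441·0.768) = 351 - 0.441·472.
So N* = 143/0.661 = 216, and then M* = 472 - 0.768·216 = 306.

N* ≈ 216, M* ≈ 306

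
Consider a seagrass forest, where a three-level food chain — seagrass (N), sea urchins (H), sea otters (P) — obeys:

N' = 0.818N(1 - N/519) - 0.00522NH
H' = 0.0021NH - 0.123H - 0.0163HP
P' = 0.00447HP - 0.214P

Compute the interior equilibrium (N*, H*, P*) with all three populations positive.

N* ≈ 360, H* ≈ 47.9, P* ≈ 38.9

From dP/dt = 0: 0.00447H* = 0.214, so H* = 47.9.
From dN/dt = 0: 0.818(1 - N*/519) = 0.00522·47.9, giving N* = 519·(1 - 0.306) = 360.
From dH/dt = 0: 0.0021·360 - 0.123 = 0.0163P*, so P* = 0.634/0.0163 = 38.9.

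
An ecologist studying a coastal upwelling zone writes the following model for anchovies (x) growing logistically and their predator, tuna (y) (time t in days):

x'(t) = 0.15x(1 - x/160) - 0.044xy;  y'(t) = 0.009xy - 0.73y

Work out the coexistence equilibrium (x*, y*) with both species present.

x* ≈ 81.1, y* ≈ 1.68

From dy/dt = 0 with y > 0: 0.009x* = 0.73, so x* = 81.1.
Substitute into dx/dt = 0: 0.15(1 - 81.1/160) = 0.044y*.
The bracket is 0.493, giving y* = 0.074/0.044 = 1.68.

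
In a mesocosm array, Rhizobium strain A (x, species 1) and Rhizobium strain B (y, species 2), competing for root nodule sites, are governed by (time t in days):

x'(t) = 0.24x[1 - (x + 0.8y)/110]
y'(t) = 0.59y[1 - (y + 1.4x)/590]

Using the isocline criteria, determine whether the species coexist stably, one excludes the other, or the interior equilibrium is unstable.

species 2 excludes species 1

Compare the nullcline intercepts: K1/α12 = 110/0.8 = 138 < K2 = 590; K2/α21 = 590/1.4 = 421 > K1 = 110.
Since the inequalities point opposite ways, species 2 can invade but species 1 cannot.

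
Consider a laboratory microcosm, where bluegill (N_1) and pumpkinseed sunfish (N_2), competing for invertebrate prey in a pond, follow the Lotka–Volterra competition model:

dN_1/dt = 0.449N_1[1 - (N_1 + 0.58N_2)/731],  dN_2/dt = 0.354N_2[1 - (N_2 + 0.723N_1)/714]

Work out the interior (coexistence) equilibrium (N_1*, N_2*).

N_1* ≈ 546, N_2* ≈ 319

Setting both brackets to zero gives the nullclines N_1 + 0.58N_2 = 731 and 0.723N_1 + N_2 = 714.
Substituting N_2 = 714 - 0.723N_1 into the first: N_1(1 - 0.58·0.723) = 731 - 0.58·714.
So N_1* = 317/0.581 = 546, and then N_2* = 714 - 0.723·546 = 319.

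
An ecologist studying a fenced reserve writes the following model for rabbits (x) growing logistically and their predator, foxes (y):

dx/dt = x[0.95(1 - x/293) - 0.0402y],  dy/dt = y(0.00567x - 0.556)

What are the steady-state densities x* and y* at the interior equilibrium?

x* ≈ 98.1, y* ≈ 15.7

From dy/dt = 0 with y > 0: 0.00567x* = 0.556, so x* = 98.1.
Substitute into dx/dt = 0: 0.95(1 - 98.1/293) = 0.0402y*.
The bracket is 0.665, giving y* = 0.632/0.0402 = 15.7.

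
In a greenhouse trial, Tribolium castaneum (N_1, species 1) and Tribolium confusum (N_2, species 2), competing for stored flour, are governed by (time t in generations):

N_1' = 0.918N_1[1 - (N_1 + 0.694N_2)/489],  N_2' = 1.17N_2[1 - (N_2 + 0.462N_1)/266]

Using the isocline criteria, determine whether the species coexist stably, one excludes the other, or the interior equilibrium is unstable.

stable coexistence

Compare the nullcline intercepts: K1/α12 = 489/0.694 = 705 > K2 = 266; K2/α21 = 266/0.462 = 576 > K1 = 489.
Since both inequalities hold, each species can invade when rare, so the interior equilibrium is stable.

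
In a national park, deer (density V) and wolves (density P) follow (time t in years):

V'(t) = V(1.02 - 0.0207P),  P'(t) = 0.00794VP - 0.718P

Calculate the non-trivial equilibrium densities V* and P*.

V* ≈ 90.4, P* ≈ 49.3

Set dP/dt = 0 with P > 0: 0.00794V - 0.718 = 0, so V* = 0.718/0.00794 = 90.4.
Set dV/dt = 0 with V > 0: 1.02 - 0.0207P = 0, so P* = 1.02/0.0207 = 49.3.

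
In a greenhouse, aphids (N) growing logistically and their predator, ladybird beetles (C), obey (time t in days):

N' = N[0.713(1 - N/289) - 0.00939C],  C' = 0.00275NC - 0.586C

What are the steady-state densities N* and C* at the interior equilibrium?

N* ≈ 213, C* ≈ 19.9

From dC/dt = 0 with C > 0: 0.00275N* = 0.586, so N* = 213.
Substitute into dN/dt = 0: 0.713(1 - 213/289) = 0.00939C*.
The bracket is 0.263, giving C* = 0.187/0.00939 = 19.9.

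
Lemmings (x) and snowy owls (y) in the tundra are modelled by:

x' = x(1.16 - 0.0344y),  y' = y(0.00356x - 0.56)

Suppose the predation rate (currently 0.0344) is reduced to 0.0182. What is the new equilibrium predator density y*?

y* ≈ 63.7

At the interior fixed point, setting dx/dt = 0 with x > 0 fixes y* = (prey growth rate)/(xy coefficient) — independent of the other coefficients.
With the change, y* = 1.16/0.0182 = 63.7; it rises from 33.7.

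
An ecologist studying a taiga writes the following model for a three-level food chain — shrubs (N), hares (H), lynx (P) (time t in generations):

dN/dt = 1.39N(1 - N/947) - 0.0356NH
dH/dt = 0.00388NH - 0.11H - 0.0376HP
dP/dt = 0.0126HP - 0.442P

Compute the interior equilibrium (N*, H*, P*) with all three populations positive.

N* ≈ 96.2, H* ≈ 35.1, P* ≈ 7

From dP/dt = 0: 0.0126H* = 0.442, so H* = 35.1.
From dN/dt = 0: 1.39(1 - N*/947) = 0.0356·35.1, giving N* = 947·(1 - 0.898) = 96.2.
From dH/dt = 0: 0.00388·96.2 - 0.11 = 0.0376P*, so P* = 0.263/0.0376 = 7.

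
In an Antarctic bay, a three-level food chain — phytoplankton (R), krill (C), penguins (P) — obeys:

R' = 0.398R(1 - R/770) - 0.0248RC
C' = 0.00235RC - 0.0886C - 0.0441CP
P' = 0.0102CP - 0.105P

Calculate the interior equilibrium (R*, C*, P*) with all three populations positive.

R* ≈ 276, C* ≈ 10.3, P* ≈ 12.7

From dP/dt = 0: 0.0102C* = 0.105, so C* = 10.3.
From dR/dt = 0: 0.398(1 - R*/770) = 0.0248·10.3, giving R* = 770·(1 - 0.641) = 276.
From dC/dt = 0: 0.00235·276 - 0.0886 = 0.0441P*, so P* = 0.56/0.0441 = 12.7.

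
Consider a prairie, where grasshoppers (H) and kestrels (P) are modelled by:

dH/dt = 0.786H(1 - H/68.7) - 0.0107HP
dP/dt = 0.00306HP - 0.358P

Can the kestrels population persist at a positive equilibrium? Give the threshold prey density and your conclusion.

Threshold H = 117; K < 117, so no, the predator goes extinct.

The predator equation gives dP/dt > 0 only when H > 0.358/0.00306 = 117.
Without the predator, H → K = 68.7. Since 68.7 < 117, the predator cannot invade.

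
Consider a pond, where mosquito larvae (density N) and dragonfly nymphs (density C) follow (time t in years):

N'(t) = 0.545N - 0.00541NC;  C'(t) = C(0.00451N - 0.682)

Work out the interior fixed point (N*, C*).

N* ≈ 151, C* ≈ 101

Set dC/dt = 0 with C > 0: 0.00451N - 0.682 = 0, so N* = 0.682/0.00451 = 151.
Set dN/dt = 0 with N > 0: 0.545 - 0.00541C = 0, so C* = 0.545/0.00541 = 101.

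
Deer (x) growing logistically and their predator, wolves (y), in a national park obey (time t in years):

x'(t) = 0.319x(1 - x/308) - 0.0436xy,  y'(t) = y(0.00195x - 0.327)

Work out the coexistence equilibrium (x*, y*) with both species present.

x* ≈ 168, y* ≈ 3.33

From dy/dt = 0 with y > 0: 0.00195x* = 0.327, so x* = 168.
Substitute into dx/dt = 0: 0.319(1 - 168/308) = 0.0436y*.
The bracket is 0.456, giving y* = 0.145/0.0436 = 3.33.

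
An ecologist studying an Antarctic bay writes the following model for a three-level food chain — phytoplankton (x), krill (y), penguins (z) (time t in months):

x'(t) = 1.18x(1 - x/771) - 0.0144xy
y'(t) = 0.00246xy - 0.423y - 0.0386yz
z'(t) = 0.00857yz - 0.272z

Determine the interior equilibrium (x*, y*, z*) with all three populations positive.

From dz/dt = 0: 0.00857y* = 0.272, so y* = 31.7.
From dx/dt = 0: 1.18(1 - x*/771) = 0.0144·31.7, giving x* = 771·(1 - 0.387) = 472.
From dy/dt = 0: 0.00246·472 - 0.423 = 0.0386z*, so z* = 0.739/0.0386 = 19.1.

x* ≈ 472, y* ≈ 31.7, z* ≈ 19.1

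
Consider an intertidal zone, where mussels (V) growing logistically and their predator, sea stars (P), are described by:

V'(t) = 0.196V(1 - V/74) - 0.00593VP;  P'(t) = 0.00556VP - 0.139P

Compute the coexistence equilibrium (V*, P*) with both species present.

V* ≈ 25, P* ≈ 21.9

From dP/dt = 0 with P > 0: 0.00556V* = 0.139, so V* = 25.
Substitute into dV/dt = 0: 0.196(1 - 25/74) = 0.00593P*.
The bracket is 0.662, giving P* = 0.13/0.00593 = 21.9.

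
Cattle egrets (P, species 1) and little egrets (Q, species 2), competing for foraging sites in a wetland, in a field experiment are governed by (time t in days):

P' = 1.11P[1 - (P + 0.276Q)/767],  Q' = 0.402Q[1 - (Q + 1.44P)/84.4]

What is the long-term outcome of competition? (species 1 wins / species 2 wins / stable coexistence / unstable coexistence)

species 1 excludes species 2

Compare the nullcline intercepts: K1/α12 = 767/0.276 = 2780 > K2 = 84.4; K2/α21 = 84.4/1.44 = 58.6 < K1 = 767.
Since the inequalities point opposite ways, species 1 can invade but species 2 cannot.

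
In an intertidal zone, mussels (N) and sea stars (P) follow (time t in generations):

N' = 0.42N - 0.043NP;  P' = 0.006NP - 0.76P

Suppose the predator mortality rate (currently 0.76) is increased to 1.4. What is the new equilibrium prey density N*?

N* ≈ 233

At the interior fixed point, setting dP/dt = 0 with P > 0 fixes N* = (predator death rate)/(NP coefficient) — independent of the other coefficients.
With the change, N* = 1.4/0.006 = 233; it rises from 127.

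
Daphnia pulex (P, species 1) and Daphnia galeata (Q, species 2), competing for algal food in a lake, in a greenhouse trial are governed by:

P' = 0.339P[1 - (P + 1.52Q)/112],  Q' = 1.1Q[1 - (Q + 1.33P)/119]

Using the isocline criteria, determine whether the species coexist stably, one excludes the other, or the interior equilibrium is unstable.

Compare the nullcline intercepts: K1/α12 = 112/1.52 = 73.7 < K2 = 119; K2/α21 = 119/1.33 = 89.5 < K1 = 112.
Since both are reversed, neither can invade when rare; the interior point is a saddle.

unstable coexistence (outcome depends on initial conditions)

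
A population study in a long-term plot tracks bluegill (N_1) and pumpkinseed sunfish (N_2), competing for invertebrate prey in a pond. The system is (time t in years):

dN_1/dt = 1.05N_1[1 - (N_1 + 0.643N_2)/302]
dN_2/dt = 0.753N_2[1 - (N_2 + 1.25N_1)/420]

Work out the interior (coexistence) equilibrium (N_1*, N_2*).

Setting both brackets to zero gives the nullclines N_1 + 0.643N_2 = 302 and 1.25N_1 + N_2 = 420.
Substituting N_2 = 420 - 1.25N_1 into the first: N_1(1 - 0.643·1.25) = 302 - 0.643·420.
So N_1* = 31.9/0.196 = 163, and then N_2* = 420 - 1.25·163 = 217.

N_1* ≈ 163, N_2* ≈ 217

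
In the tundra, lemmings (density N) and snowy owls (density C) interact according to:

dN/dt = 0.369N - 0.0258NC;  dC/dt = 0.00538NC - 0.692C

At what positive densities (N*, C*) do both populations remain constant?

Set dC/dt = 0 with C > 0: 0.00538N - 0.692 = 0, so N* = 0.692/0.00538 = 129.
Set dN/dt = 0 with N > 0: 0.369 - 0.0258C = 0, so C* = 0.369/0.0258 = 14.3.

N* ≈ 129, C* ≈ 14.3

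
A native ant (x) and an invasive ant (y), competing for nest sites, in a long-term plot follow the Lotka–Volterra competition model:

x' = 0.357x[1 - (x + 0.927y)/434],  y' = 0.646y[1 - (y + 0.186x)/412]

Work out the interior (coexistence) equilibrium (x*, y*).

x* ≈ 62.9, y* ≈ 400

Setting both brackets to zero gives the nullclines x + 0.927y = 434 and 0.186x + y = 412.
Substituting y = 412 - 0.186x into the first: x(1 - 0.927·0.186) = 434 - 0.927·412.
So x* = 52.1/0.828 = 62.9, and then y* = 412 - 0.186·62.9 = 400.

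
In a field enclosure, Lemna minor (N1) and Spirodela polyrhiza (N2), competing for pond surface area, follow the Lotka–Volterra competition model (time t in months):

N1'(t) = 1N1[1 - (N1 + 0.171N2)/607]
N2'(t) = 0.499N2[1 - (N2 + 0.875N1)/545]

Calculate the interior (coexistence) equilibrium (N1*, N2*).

N1* ≈ 604, N2* ≈ 16.3

Setting both brackets to zero gives the nullclines N1 + 0.171N2 = 607 and 0.875N1 + N2 = 545.
Substituting N2 = 545 - 0.875N1 into the first: N1(1 - 0.171·0.875) = 607 - 0.171·545.
So N1* = 514/0.85 = 604, and then N2* = 545 - 0.875·604 = 16.3.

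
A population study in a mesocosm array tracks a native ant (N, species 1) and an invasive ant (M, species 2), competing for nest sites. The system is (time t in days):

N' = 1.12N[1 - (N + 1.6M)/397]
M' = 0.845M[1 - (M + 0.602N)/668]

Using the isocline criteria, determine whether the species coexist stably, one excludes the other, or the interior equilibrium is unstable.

species 2 excludes species 1

Compare the nullcline intercepts: K1/α12 = 397/1.6 = 248 < K2 = 668; K2/α21 = 668/0.602 = 1110 > K1 = 397.
Since the inequalities point opposite ways, species 2 can invade but species 1 cannot.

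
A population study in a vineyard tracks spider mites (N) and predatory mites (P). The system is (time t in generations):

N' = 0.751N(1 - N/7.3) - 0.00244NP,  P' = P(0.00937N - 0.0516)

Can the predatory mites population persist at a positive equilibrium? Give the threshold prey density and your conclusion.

The predator equation gives dP/dt > 0 only when N > 0.0516/0.00937 = 5.51.
Without the predator, N → K = 7.3. Since 7.3 > 5.51, the predator can invade and persist.

Threshold N = 5.51; K > 5.51, so yes, the predator persists.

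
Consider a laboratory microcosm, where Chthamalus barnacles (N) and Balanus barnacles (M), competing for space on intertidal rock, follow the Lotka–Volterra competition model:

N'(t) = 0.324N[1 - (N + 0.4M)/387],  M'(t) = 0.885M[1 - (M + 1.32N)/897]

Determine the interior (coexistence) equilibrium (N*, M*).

N* ≈ 59.7, M* ≈ 818

Setting both brackets to zero gives the nullclines N + 0.4M = 387 and 1.32N + M = 897.
Substituting M = 897 - 1.32N into the first: N(1 - 0.4·1.32) = 387 - 0.4·897.
So N* = 28.2/0.472 = 59.7, and then M* = 897 - 1.32·59.7 = 818.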